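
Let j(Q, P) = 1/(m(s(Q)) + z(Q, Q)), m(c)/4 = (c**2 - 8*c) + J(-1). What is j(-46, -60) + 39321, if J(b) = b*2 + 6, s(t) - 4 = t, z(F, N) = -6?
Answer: 330689611/8410 ≈ 39321.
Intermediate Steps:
s(t) = 4 + t
J(b) = 6 + 2*b (J(b) = 2*b + 6 = 6 + 2*b)
m(c) = 16 - 32*c + 4*c**2 (m(c) = 4*((c**2 - 8*c) + (6 + 2*(-1))) = 4*((c**2 - 8*c) + (6 - 2)) = 4*((c**2 - 8*c) + 4) = 4*(4 + c**2 - 8*c) = 16 - 32*c + 4*c**2)
j(Q, P) = 1/(-118 - 32*Q + 4*(4 + Q)**2) (j(Q, P) = 1/((16 - 32*(4 + Q) + 4*(4 + Q)**2) - 6) = 1/((16 + (-128 - 32*Q) + 4*(4 + Q)**2) - 6) = 1/((-112 - 32*Q + 4*(4 + Q)**2) - 6) = 1/(-118 - 32*Q + 4*(4 + Q)**2))
j(-46, -60) + 39321 = 1/(2*(-27 + 2*(-46)**2)) + 39321 = 1/(2*(-27 + 2*2116)) + 39321 = 1/(2*(-27 + 4232)) + 39321 = (1/2)/4205 + 39321 = (1/2)*(1/4205) + 39321 = 1/8410 + 39321 = 330689611/8410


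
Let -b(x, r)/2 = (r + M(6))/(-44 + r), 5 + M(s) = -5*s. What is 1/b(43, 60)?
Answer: -8/25 ≈ -0.32000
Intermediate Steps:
M(s) = -5 - 5*s
b(x, r) = -2*(-35 + r)/(-44 + r) (b(x, r) = -2*(r + (-5 - 5*6))/(-44 + r) = -2*(r + (-5 - 30))/(-44 + r) = -2*(r - 35)/(-44 + r) = -2*(-35 + r)/(-44 + r))
1/b(43, 60) = 1/(2*(35 - 1*60)/(-44 + 60)) = 1/(2*(35 - 60)/16) = 1/(2*(1/16)*(-25)) = 1/(-25/8) = -8/25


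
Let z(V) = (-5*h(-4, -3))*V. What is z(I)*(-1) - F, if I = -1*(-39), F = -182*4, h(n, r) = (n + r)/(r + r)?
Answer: 1911/2 ≈ 955.50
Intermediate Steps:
h(n, r) = (n + r)/(2*r) (h(n, r) = (n + r)/((2*r)) = (n + r)*(1/(2*r)) = (n + r)/(2*r))
F = -728
I = 39
z(V) = -35*V/6 (z(V) = (-5*(-4 - 3)/(2*(-3)))*V = (-5*(-1)*(-7)/(2*3))*V = (-5*7/6)*V = -35*V/6)
z(I)*(-1) - F = -35/6*39*(-1) - 1*(-728) = -455/2*(-1) + 728 = 455/2 + 728 = 1911/2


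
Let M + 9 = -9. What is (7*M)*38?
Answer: -4788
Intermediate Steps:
M = -18 (M = -9 - 9 = -18)
(7*M)*38 = (7*(-18))*38 = -126*38 = -4788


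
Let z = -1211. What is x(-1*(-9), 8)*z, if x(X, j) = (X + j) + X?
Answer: -31486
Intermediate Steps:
x(X, j) = j + 2*X
x(-1*(-9), 8)*z = (8 + 2*(-1*(-9)))*(-1211) = (8 + 2*9)*(-1211) = (8 + 18)*(-1211) = 26*(-1211) = -31486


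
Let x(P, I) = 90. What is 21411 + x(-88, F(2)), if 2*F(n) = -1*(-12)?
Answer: 21501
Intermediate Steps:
F(n) = 6 (F(n) = (-1*(-12))/2 = (1/2)*12 = 6)
21411 + x(-88, F(2)) = 21411 + 90 = 21501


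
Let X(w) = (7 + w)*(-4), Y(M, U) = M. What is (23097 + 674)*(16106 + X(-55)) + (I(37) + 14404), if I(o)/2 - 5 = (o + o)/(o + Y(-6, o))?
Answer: 12010459480/31 ≈ 3.8743e+8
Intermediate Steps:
X(w) = -28 - 4*w
I(o) = 10 + 4*o/(-6 + o) (I(o) = 10 + 2*((o + o)/(o - 6)) = 10 + 2*((2*o)/(-6 + o)) = 10 + 2*(2*o/(-6 + o)) = 10 + 4*o/(-6 + o))
(23097 + 674)*(16106 + X(-55)) + (I(37) + 14404) = (23097 + 674)*(16106 + (-28 - 4*(-55))) + (2*(-30 + 7*37)/(-6 + 37) + 14404) = 23771*(16106 + (-28 + 220)) + (2*(-30 + 259)/31 + 14404) = 23771*(16106 + 192) + (2*(1/31)*229 + 14404) = 23771*16298 + (458/31 + 14404) = 387419758 + 446982/31 = 12010459480/31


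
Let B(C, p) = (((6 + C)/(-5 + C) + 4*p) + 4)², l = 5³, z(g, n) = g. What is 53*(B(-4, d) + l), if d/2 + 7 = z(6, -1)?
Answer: 613157/81 ≈ 7569.8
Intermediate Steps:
d = -2 (d = -14 + 2*6 = -14 + 12 = -2)
l = 125
B(C, p) = (4 + 4*p + (6 + C)/(-5 + C))² (B(C, p) = (((6 + C)/(-5 + C) + 4*p) + 4)² = ((4*p + (6 + C)/(-5 + C)) + 4)² = (4 + 4*p + (6 + C)/(-5 + C))²)
53*(B(-4, d) + l) = 53*((-14 - 20*(-2) + 5*(-4) + 4*(-4)*(-2))²/(-5 - 4)² + 125) = 53*((-14 + 40 - 20 + 32)²/(-9)² + 125) = 53*((1/81)*38² + 125) = 53*((1/81)*1444 + 125) = 53*(1444/81 + 125) = 53*(11569/81) = 613157/81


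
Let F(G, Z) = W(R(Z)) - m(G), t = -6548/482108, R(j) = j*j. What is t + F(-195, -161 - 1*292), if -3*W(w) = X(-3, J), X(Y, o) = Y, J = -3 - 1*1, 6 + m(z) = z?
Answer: 24344817/120527 ≈ 201.99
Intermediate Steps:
m(z) = -6 + z
R(j) = j**2
J = -4 (J = -3 - 1 = -4)
t = -1637/120527 (t = -6548*1/482108 = -1637/120527 ≈ -0.013582)
W(w) = 1 (W(w) = -1/3*(-3) = 1)
F(G, Z) = 7 - G (F(G, Z) = 1 - (-6 + G) = 1 + (6 - G) = 7 - G)
t + F(-195, -161 - 1*292) = -1637/120527 + (7 - 1*(-195)) = -1637/120527 + (7 + 195) = -1637/120527 + 202 = 24344817/120527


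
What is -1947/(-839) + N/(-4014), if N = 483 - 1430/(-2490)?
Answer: 922487626/419284377 ≈ 2.2001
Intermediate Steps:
N = 120410/249 (N = 483 - 1430*(-1)/2490 = 483 - 1*(-143/249) = 483 + 143/249 = 120410/249 ≈ 483.57)
-1947/(-839) + N/(-4014) = -1947/(-839) + (120410/249)/(-4014) = -1947*(-1/839) + (120410/249)*(-1/4014) = 1947/839 - 60205/499743 = 922487626/419284377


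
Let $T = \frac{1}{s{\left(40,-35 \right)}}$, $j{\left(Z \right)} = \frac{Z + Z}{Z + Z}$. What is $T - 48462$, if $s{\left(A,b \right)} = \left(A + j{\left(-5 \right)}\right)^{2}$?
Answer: $- \frac{81464621}{1681} \approx -48462.0$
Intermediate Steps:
$j{\left(Z \right)} = 1$ ($j{\left(Z \right)} = \frac{2 Z}{2 Z} = 2 Z \frac{1}{2 Z} = 1$)
$s{\left(A,b \right)} = \left(1 + A\right)^{2}$ ($s{\left(A,b \right)} = \left(A + 1\right)^{2} = \left(1 + A\right)^{2}$)
$T = \frac{1}{1681}$ ($T = \frac{1}{\left(1 + 40\right)^{2}} = \frac{1}{41^{2}} = \frac{1}{1681} \approx 0.00059488$)
$T - 48462 = \frac{1}{1681} - 48462 = - \frac{81464621}{1681}$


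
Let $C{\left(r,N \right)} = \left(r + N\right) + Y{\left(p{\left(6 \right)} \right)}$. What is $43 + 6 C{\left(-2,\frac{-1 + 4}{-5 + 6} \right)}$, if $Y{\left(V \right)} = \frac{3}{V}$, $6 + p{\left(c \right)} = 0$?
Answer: $46$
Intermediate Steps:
$p{\left(c \right)} = -6$ ($p{\left(c \right)} = -6 + 0 = -6$)
$C{\left(r,N \right)} = - \frac{1}{2} + N + r$ ($C{\left(r,N \right)} = \left(r + N\right) + \frac{3}{-6} = \left(N + r\right) + 3 \left(- \frac{1}{6}\right) = \left(N + r\right) - \frac{1}{2} = - \frac{1}{2} + N + r$)
$43 + 6 C{\left(-2,\frac{-1 + 4}{-5 + 6} \right)} = 43 + 6 \left(- \frac{1}{2} + \frac{-1 + 4}{-5 + 6} - 2\right) = 43 + 6 \left(- \frac{1}{2} + \frac{3}{1} - 2\right) = 43 + 6 \left(- \frac{1}{2} + 3 \cdot 1 - 2\right) = 43 + 6 \left(- \frac{1}{2} + 3 - 2\right) = 43 + 6 \cdot \frac{1}{2} = 43 + 3 = 46$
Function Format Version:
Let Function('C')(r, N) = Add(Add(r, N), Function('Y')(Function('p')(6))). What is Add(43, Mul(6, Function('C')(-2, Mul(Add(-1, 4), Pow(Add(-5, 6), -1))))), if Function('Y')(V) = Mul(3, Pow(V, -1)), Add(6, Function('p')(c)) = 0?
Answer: 46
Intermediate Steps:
Function('p')(c) = -6 (Function('p')(c) = Add(-6, 0) = -6)
Function('C')(r, N) = Add(Rational(-1, 2), N, r) (Function('C')(r, N) = Add(Add(r, N), Mul(3, Pow(-6, -1))) = Add(Add(N, r), Mul(3, Rational(-1, 6))) = Add(Add(N, r), Rational(-1, 2)) = Add(Rational(-1, 2), N, r))
Add(43, Mul(6, Function('C')(-2, Mul(Add(-1, 4), Pow(Add(-5, 6), -1))))) = Add(43, Mul(6, Add(Rational(-1, 2), Mul(Add(-1, 4), Pow(Add(-5, 6), -1)), -2))) = Add(43, Mul(6, Add(Rational(-1, 2), Mul(3, Pow(1, -1)), -2))) = Add(43, Mul(6, Add(Rational(-1, 2), Mul(3, 1), -2))) = Add(43, Mul(6, Add(Rational(-1, 2), 3, -2))) = Add(43, Mul(6, Rational(1, 2))) = Add(43, 3) = 46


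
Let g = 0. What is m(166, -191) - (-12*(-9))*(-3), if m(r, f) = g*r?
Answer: 324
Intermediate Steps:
m(r, f) = 0 (m(r, f) = 0*r = 0)
m(166, -191) - (-12*(-9))*(-3) = 0 - (-12*(-9))*(-3) = 0 - 108*(-3) = 0 - 1*(-324) = 0 + 324 = 324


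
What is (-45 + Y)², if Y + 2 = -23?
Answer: 4900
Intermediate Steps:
Y = -25 (Y = -2 - 23 = -25)
(-45 + Y)² = (-45 - 25)² = (-70)² = 4900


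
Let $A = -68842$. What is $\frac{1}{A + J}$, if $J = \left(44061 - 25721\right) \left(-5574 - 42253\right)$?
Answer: $- \frac{1}{877216022} \approx -1.14 \cdot 10^{-9}$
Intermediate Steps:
$J = -877147180$ ($J = 18340 \left(-47827\right) = -877147180$)
$\frac{1}{A + J} = \frac{1}{-68842 - 877147180} = \frac{1}{-877216022} = - \frac{1}{877216022}$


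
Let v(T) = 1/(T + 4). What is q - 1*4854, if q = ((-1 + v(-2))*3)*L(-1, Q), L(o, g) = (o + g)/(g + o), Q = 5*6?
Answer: -9711/2 ≈ -4855.5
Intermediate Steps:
Q = 30
v(T) = 1/(4 + T)
L(o, g) = 1 (L(o, g) = (g + o)/(g + o) = 1)
q = -3/2 (q = ((-1 + 1/(4 - 2))*3)*1 = ((-1 + 1/2)*3)*1 = ((-1 + ½)*3)*1 = -½*3*1 = -3/2*1 = -3/2 ≈ -1.5000)
q - 1*4854 = -3/2 - 1*4854 = -3/2 - 4854 = -9711/2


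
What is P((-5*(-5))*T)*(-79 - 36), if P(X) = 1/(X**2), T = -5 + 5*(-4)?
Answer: -23/78125 ≈ -0.00029440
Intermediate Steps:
T = -25 (T = -5 - 20 = -25)
P(X) = X**(-2)
P((-5*(-5))*T)*(-79 - 36) = (-79 - 36)/(-5*(-5)*(-25))**2 = -115/(25*(-25))**2 = -115/(-625)**2 = (1/390625)*(-115) = -23/78125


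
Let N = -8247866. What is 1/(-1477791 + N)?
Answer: -1/9725657 ≈ -1.0282e-7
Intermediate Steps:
1/(-1477791 + N) = 1/(-1477791 - 8247866) = 1/(-9725657) = -1/9725657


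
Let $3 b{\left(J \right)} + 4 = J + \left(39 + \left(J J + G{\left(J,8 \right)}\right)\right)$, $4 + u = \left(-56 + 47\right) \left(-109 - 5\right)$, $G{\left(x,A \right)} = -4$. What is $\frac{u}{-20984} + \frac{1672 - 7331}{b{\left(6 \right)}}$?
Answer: $- \frac{178159987}{765916} \approx -232.61$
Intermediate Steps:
$u = 1022$ ($u = -4 + \left(-56 + 47\right) \left(-109 - 5\right) = -4 - -1026 = -4 + 1026 = 1022$)
$b{\left(J \right)} = \frac{31}{3} + \frac{J}{3} + \frac{J^{2}}{3}$ ($b{\left(J \right)} = - \frac{4}{3} + \frac{J + \left(39 + \left(J J - 4\right)\right)}{3} = - \frac{4}{3} + \frac{J + \left(39 + \left(J^{2} - 4\right)\right)}{3} = - \frac{4}{3} + \frac{J + \left(39 + \left(-4 + J^{2}\right)\right)}{3} = - \frac{4}{3} + \frac{J + \left(35 + J^{2}\right)}{3} = - \frac{4}{3} + \frac{35 + J + J^{2}}{3} = - \frac{4}{3} + \left(\frac{35}{3} + \frac{J}{3} + \frac{J^{2}}{3}\right) = \frac{31}{3} + \frac{J}{3} + \frac{J^{2}}{3}$)
$\frac{u}{-20984} + \frac{1672 - 7331}{b{\left(6 \right)}} = \frac{1022}{-20984} + \frac{1672 - 7331}{\frac{31}{3} + \frac{1}{3} \cdot 6 + \frac{6^{2}}{3}} = 1022 \left(- \frac{1}{20984}\right) - \frac{5659}{\frac{31}{3} + 2 + \frac{1}{3} \cdot 36} = - \frac{511}{10492} - \frac{5659}{\frac{31}{3} + 2 + 12} = - \frac{511}{10492} - \frac{5659}{\frac{73}{3}} = - \frac{511}{10492} - \frac{16977}{73} = - \frac{178159987}{765916}$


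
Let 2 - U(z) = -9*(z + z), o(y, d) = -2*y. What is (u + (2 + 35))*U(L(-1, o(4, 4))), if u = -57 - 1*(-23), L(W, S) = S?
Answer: -426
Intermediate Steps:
U(z) = 2 + 18*z (U(z) = 2 - (-9)*(z + z) = 2 - (-9)*2*z = 2 - (-18)*z = 2 + 18*z)
u = -34 (u = -57 + 23 = -34)
(u + (2 + 35))*U(L(-1, o(4, 4))) = (-34 + (2 + 35))*(2 + 18*(-2*4)) = (-34 + 37)*(2 + 18*(-8)) = 3*(2 - 144) = 3*(-142) = -426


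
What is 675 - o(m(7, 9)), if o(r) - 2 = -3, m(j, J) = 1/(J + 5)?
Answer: 676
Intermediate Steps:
m(j, J) = 1/(5 + J)
o(r) = -1 (o(r) = 2 - 3 = -1)
675 - o(m(7, 9)) = 675 - 1*(-1) = 675 + 1 = 676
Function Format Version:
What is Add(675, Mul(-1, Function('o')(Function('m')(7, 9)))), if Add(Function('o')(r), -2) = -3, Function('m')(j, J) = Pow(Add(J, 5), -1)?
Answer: 676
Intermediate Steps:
Function('m')(j, J) = Pow(Add(5, J), -1)
Function('o')(r) = -1 (Function('o')(r) = Add(2, -3) = -1)
Add(675, Mul(-1, Function('o')(Function('m')(7, 9)))) = Add(675, Mul(-1, -1)) = Add(675, 1) = 676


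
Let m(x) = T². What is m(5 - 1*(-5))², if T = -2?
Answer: 16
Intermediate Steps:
m(x) = 4 (m(x) = (-2)² = 4)
m(5 - 1*(-5))² = 4² = 16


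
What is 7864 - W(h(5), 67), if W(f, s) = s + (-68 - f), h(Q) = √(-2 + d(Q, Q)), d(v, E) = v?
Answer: 7865 + √3 ≈ 7866.7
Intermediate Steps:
h(Q) = √(-2 + Q)
W(f, s) = -68 + s - f
7864 - W(h(5), 67) = 7864 - (-68 + 67 - √(-2 + 5)) = 7864 - (-68 + 67 - √3) = 7864 - (-1 - √3) = 7864 + (1 + √3) = 7865 + √3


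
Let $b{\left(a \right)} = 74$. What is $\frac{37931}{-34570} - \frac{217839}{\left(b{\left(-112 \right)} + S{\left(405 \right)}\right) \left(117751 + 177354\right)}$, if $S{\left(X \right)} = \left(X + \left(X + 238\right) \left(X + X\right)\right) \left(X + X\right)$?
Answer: $- \frac{94519087835797247}{86143915564493128} \approx -1.0972$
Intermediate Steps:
$S{\left(X \right)} = 2 X \left(X + 2 X \left(238 + X\right)\right)$ ($S{\left(X \right)} = \left(X + \left(238 + X\right) 2 X\right) 2 X = \left(X + 2 X \left(238 + X\right)\right) 2 X = 2 X \left(X + 2 X \left(238 + X\right)\right)$)
$\frac{37931}{-34570} - \frac{217839}{\left(b{\left(-112 \right)} + S{\left(405 \right)}\right) \left(117751 + 177354\right)} = \frac{37931}{-34570} - \frac{217839}{\left(74 + 405^{2} \left(954 + 4 \cdot 405\right)\right) \left(117751 + 177354\right)} = 37931 \left(- \frac{1}{34570}\right) - \frac{217839}{\left(74 + 164025 \left(954 + 1620\right)\right) 295105} = - \frac{37931}{34570} - \frac{217839}{\left(74 + 164025 \cdot 2574\right) 295105} = - \frac{37931}{34570} - \frac{217839}{\left(74 + 422200350\right) 295105} = - \frac{37931}{34570} - \frac{217839}{422200424 \cdot 295105} = - \frac{37931}{34570} - \frac{217839}{124593456124520} = - \frac{94519087835797247}{86143915564493128}$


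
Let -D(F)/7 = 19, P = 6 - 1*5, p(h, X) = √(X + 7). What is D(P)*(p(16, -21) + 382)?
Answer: -50806 - 133*I*√14 ≈ -50806.0 - 497.64*I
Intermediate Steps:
p(h, X) = √(7 + X)
P = 1 (P = 6 - 5 = 1)
D(F) = -133 (D(F) = -7*19 = -133)
D(P)*(p(16, -21) + 382) = -133*(√(7 - 21) + 382) = -133*(√(-14) + 382) = -133*(I*√14 + 382) = -133*(382 + I*√14) = -50806 - 133*I*√14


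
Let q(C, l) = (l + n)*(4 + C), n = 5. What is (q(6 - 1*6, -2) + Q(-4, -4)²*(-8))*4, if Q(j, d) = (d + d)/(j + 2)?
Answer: -464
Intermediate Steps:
Q(j, d) = 2*d/(2 + j) (Q(j, d) = (2*d)/(2 + j) = 2*d/(2 + j))
q(C, l) = (4 + C)*(5 + l) (q(C, l) = (l + 5)*(4 + C) = (5 + l)*(4 + C) = (4 + C)*(5 + l))
(q(6 - 1*6, -2) + Q(-4, -4)²*(-8))*4 = ((20 + 4*(-2) + 5*(6 - 1*6) + (6 - 1*6)*(-2)) + (2*(-4)/(2 - 4))²*(-8))*4 = ((20 - 8 + 5*(6 - 6) + (6 - 6)*(-2)) + (2*(-4)/(-2))²*(-8))*4 = ((20 - 8 + 5*0 + 0*(-2)) + (2*(-4)*(-½))²*(-8))*4 = ((20 - 8 + 0 + 0) + 4²*(-8))*4 = (12 + 16*(-8))*4 = (12 - 128)*4 = -116*4 = -464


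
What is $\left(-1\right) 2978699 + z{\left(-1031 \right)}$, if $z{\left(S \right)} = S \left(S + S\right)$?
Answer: $-852777$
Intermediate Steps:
$z{\left(S \right)} = 2 S^{2}$ ($z{\left(S \right)} = S 2 S = 2 S^{2}$)
$\left(-1\right) 2978699 + z{\left(-1031 \right)} = \left(-1\right) 2978699 + 2 \left(-1031\right)^{2} = -2978699 + 2 \cdot 1062961 = -2978699 + 2125922 = -852777$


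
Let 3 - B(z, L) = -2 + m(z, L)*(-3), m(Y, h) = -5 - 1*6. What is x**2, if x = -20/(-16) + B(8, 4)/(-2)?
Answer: 3721/16 ≈ 232.56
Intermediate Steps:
m(Y, h) = -11 (m(Y, h) = -5 - 6 = -11)
B(z, L) = -28 (B(z, L) = 3 - (-2 - 11*(-3)) = 3 - (-2 + 33) = 3 - 1*31 = 3 - 31 = -28)
x = 61/4 (x = -20/(-16) - 28/(-2) = -20*(-1/16) - 28*(-1/2) = 5/4 + 14 = 61/4 ≈ 15.250)
x**2 = (61/4)**2 = 3721/16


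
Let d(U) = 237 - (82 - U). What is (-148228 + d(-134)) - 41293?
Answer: -189500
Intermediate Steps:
d(U) = 155 + U (d(U) = 237 + (-82 + U) = 155 + U)
(-148228 + d(-134)) - 41293 = (-148228 + (155 - 134)) - 41293 = (-148228 + 21) - 41293 = -148207 - 41293 = -189500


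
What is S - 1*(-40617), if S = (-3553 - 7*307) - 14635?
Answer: 20280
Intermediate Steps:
S = -20337 (S = (-3553 - 2149) - 14635 = -5702 - 14635 = -20337)
S - 1*(-40617) = -20337 - 1*(-40617) = -20337 + 40617 = 20280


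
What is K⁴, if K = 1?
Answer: 1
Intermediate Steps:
K⁴ = 1⁴ = 1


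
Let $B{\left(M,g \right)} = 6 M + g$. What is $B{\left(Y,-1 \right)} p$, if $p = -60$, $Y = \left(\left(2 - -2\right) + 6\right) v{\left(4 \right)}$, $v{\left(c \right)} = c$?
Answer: $-14340$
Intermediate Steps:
$Y = 40$ ($Y = \left(\left(2 - -2\right) + 6\right) 4 = \left(\left(2 + 2\right) + 6\right) 4 = \left(4 + 6\right) 4 = 10 \cdot 4 = 40$)
$B{\left(M,g \right)} = g + 6 M$
$B{\left(Y,-1 \right)} p = \left(-1 + 6 \cdot 40\right) \left(-60\right) = \left(-1 + 240\right) \left(-60\right) = 239 \left(-60\right) = -14340$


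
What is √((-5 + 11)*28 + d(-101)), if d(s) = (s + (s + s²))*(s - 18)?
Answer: I*√1189713 ≈ 1090.7*I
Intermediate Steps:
d(s) = (-18 + s)*(s² + 2*s) (d(s) = (s² + 2*s)*(-18 + s) = (-18 + s)*(s² + 2*s))
√((-5 + 11)*28 + d(-101)) = √((-5 + 11)*28 - 101*(-36 + (-101)² - 16*(-101))) = √(6*28 - 101*(-36 + 10201 + 1616)) = √(168 - 101*11781) = √(168 - 1189881) = √(-1189713) = I*√1189713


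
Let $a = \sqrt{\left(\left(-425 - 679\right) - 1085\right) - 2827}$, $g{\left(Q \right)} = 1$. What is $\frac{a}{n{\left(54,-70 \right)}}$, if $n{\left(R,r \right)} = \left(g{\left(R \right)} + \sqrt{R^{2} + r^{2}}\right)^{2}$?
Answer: $- \frac{16 i \sqrt{612579}}{61074225} + \frac{15634 i \sqrt{1254}}{61074225} \approx 0.0088598 i$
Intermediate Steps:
$n{\left(R,r \right)} = \left(1 + \sqrt{R^{2} + r^{2}}\right)^{2}$
$a = 2 i \sqrt{1254}$ ($a = \sqrt{\left(-1104 - 1085\right) - 2827} = \sqrt{-2189 - 2827} = \sqrt{-5016} = 2 i \sqrt{1254} \approx 70.824 i$)
$\frac{a}{n{\left(54,-70 \right)}} = \frac{2 i \sqrt{1254}}{\left(1 + \sqrt{54^{2} + \left(-70\right)^{2}}\right)^{2}} = \frac{2 i \sqrt{1254}}{\left(1 + \sqrt{2916 + 4900}\right)^{2}} = \frac{2 i \sqrt{1254}}{\left(1 + \sqrt{7816}\right)^{2}} = \frac{2 i \sqrt{1254}}{\left(1 + 2 \sqrt{1954}\right)^{2}}$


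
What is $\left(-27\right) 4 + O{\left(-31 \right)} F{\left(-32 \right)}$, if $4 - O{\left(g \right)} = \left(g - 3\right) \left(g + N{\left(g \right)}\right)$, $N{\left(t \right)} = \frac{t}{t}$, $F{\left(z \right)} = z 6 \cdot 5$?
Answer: $975252$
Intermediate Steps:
$F{\left(z \right)} = 30 z$ ($F{\left(z \right)} = 6 z 5 = 30 z$)
$N{\left(t \right)} = 1$
$O{\left(g \right)} = 4 - \left(1 + g\right) \left(-3 + g\right)$ ($O{\left(g \right)} = 4 - \left(g - 3\right) \left(g + 1\right) = 4 - \left(-3 + g\right) \left(1 + g\right) = 4 - \left(1 + g\right) \left(-3 + g\right)$)
$\left(-27\right) 4 + O{\left(-31 \right)} F{\left(-32 \right)} = \left(-27\right) 4 + \left(7 - \left(-31\right)^{2} + 2 \left(-31\right)\right) 30 \left(-32\right) = -108 + \left(7 - 961 - 62\right) \left(-960\right) = -108 - -975360 = -108 + 975360 = 975252$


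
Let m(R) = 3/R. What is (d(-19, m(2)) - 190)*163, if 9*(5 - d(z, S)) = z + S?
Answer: -537085/18 ≈ -29838.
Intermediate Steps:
d(z, S) = 5 - S/9 - z/9 (d(z, S) = 5 - (z + S)/9 = 5 - (S + z)/9 = 5 + (-S/9 - z/9) = 5 - S/9 - z/9)
(d(-19, m(2)) - 190)*163 = ((5 - 1/(3*2) - ⅑*(-19)) - 190)*163 = ((5 - 1/(3*2) + 19/9) - 190)*163 = ((5 - ⅑*3/2 + 19/9) - 190)*163 = ((5 - ⅙ + 19/9) - 190)*163 = (125/18 - 190)*163 = -3295/18*163 = -537085/18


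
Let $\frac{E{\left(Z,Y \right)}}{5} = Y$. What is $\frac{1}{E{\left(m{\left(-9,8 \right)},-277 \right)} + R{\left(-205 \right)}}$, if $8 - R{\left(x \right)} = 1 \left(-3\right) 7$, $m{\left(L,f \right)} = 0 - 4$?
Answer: $- \frac{1}{1356} \approx -0.00073746$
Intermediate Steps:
$m{\left(L,f \right)} = -4$ ($m{\left(L,f \right)} = 0 - 4 = -4$)
$R{\left(x \right)} = 29$ ($R{\left(x \right)} = 8 - 1 \left(-3\right) 7 = 8 - \left(-3\right) 7 = 8 - -21 = 8 + 21 = 29$)
$E{\left(Z,Y \right)} = 5 Y$
$\frac{1}{E{\left(m{\left(-9,8 \right)},-277 \right)} + R{\left(-205 \right)}} = \frac{1}{5 \left(-277\right) + 29} = \frac{1}{-1385 + 29} = \frac{1}{-1356} = - \frac{1}{1356}$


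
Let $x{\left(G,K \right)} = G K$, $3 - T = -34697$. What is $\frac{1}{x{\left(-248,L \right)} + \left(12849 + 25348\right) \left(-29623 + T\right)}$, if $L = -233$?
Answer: $\frac{1}{193983953} \approx 5.1551 \cdot 10^{-9}$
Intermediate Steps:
$T = 34700$ ($T = 3 - -34697 = 3 + 34697 = 34700$)
$\frac{1}{x{\left(-248,L \right)} + \left(12849 + 25348\right) \left(-29623 + T\right)} = \frac{1}{\left(-248\right) \left(-233\right) + \left(12849 + 25348\right) \left(-29623 + 34700\right)} = \frac{1}{57784 + 38197 \cdot 5077} = \frac{1}{57784 + 193926169} = \frac{1}{193983953}$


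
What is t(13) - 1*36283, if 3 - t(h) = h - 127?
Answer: -36166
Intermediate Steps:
t(h) = 130 - h (t(h) = 3 - (h - 127) = 3 - (-127 + h) = 3 + (127 - h) = 130 - h)
t(13) - 1*36283 = (130 - 1*13) - 1*36283 = (130 - 13) - 36283 = 117 - 36283 = -36166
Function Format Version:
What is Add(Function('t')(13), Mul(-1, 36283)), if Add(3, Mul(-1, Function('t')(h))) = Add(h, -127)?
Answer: -36166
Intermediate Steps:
Function('t')(h) = Add(130, Mul(-1, h)) (Function('t')(h) = Add(3, Mul(-1, Add(h, -127))) = Add(3, Mul(-1, Add(-127, h))) = Add(3, Add(127, Mul(-1, h))) = Add(130, Mul(-1, h)))
Add(Function('t')(13), Mul(-1, 36283)) = Add(Add(130, Mul(-1, 13)), Mul(-1, 36283)) = Add(Add(130, -13), -36283) = Add(117, -36283) = -36166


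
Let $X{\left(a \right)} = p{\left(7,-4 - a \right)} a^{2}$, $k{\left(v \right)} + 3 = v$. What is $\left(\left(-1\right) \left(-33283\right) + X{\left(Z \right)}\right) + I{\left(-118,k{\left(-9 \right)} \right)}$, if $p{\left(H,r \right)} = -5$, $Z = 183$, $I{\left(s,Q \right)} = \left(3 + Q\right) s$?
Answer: $-133100$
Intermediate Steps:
$k{\left(v \right)} = -3 + v$
$I{\left(s,Q \right)} = s \left(3 + Q\right)$
$X{\left(a \right)} = - 5 a^{2}$
$\left(\left(-1\right) \left(-33283\right) + X{\left(Z \right)}\right) + I{\left(-118,k{\left(-9 \right)} \right)} = \left(\left(-1\right) \left(-33283\right) - 5 \cdot 183^{2}\right) - 118 \left(3 - 12\right) = \left(33283 - 167445\right) - 118 \left(3 - 12\right) = \left(33283 - 167445\right) - -1062 = -134162 + 1062 = -133100$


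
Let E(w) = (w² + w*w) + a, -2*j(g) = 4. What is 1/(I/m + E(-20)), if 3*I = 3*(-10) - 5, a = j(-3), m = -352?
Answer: 1056/842723 ≈ 0.0012531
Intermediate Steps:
j(g) = -2 (j(g) = -½*4 = -2)
a = -2
E(w) = -2 + 2*w² (E(w) = (w² + w*w) - 2 = (w² + w²) - 2 = 2*w² - 2 = -2 + 2*w²)
I = -35/3 (I = (3*(-10) - 5)/3 = (-30 - 5)/3 = (⅓)*(-35) = -35/3 ≈ -11.667)
1/(I/m + E(-20)) = 1/(-35/3/(-352) + (-2 + 2*(-20)²)) = 1/(-35/3*(-1/352) + (-2 + 2*400)) = 1/(35/1056 + (-2 + 800)) = 1/(35/1056 + 798) = 1/(842723/1056) = 1056/842723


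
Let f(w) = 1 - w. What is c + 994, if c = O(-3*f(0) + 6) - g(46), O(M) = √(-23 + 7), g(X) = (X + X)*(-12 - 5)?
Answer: 2558 + 4*I ≈ 2558.0 + 4.0*I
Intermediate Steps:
g(X) = -34*X (g(X) = (2*X)*(-17) = -34*X)
O(M) = 4*I (O(M) = √(-16) = 4*I)
c = 1564 + 4*I (c = 4*I - (-34)*46 = 4*I - 1*(-1564) = 4*I + 1564 = 1564 + 4*I ≈ 1564.0 + 4.0*I)
c + 994 = (1564 + 4*I) + 994 = 2558 + 4*I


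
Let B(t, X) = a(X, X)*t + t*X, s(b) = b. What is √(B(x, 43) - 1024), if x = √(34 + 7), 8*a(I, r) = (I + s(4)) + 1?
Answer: √(-1024 + 49*√41) ≈ 26.65*I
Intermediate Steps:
a(I, r) = 5/8 + I/8 (a(I, r) = ((I + 4) + 1)/8 = ((4 + I) + 1)/8 = (5 + I)/8 = 5/8 + I/8)
x = √41 ≈ 6.4031
B(t, X) = X*t + t*(5/8 + X/8) (B(t, X) = (5/8 + X/8)*t + t*X = t*(5/8 + X/8) + X*t = X*t + t*(5/8 + X/8))
√(B(x, 43) - 1024) = √(√41*(5 + 9*43)/8 - 1024) = √(√41*(5 + 387)/8 - 1024) = √((⅛)*√41*392 - 1024) = √(49*√41 - 1024) = √(-1024 + 49*√41)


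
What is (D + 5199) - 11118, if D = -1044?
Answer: -6963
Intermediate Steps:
(D + 5199) - 11118 = (-1044 + 5199) - 11118 = 4155 - 11118 = -6963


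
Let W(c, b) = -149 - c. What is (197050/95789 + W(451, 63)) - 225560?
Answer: -21663443190/95789 ≈ -2.2616e+5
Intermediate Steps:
(197050/95789 + W(451, 63)) - 225560 = (197050/95789 + (-149 - 1*451)) - 225560 = (197050*(1/95789) + (-149 - 451)) - 225560 = (197050/95789 - 600) - 225560 = -57276350/95789 - 225560 = -21663443190/95789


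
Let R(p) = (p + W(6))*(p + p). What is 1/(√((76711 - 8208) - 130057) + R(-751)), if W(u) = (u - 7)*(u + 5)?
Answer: 190754/218322541355 - I*√61554/1309935248130 ≈ 8.7373e-7 - 1.894e-10*I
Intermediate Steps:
W(u) = (-7 + u)*(5 + u)
R(p) = 2*p*(-11 + p) (R(p) = (p + (-35 + 6² - 2*6))*(p + p) = (p + (-35 + 36 - 12))*(2*p) = (p - 11)*(2*p) = (-11 + p)*(2*p) = 2*p*(-11 + p))
1/(√((76711 - 8208) - 130057) + R(-751)) = 1/(√((76711 - 8208) - 130057) + 2*(-751)*(-11 - 751)) = 1/(√(68503 - 130057) + 2*(-751)*(-762)) = 1/(√(-61554) + 1144524) = 1/(I*√61554 + 1144524) = 1/(1144524 + I*√61554)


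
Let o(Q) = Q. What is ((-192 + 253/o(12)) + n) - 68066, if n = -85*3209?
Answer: -4092023/12 ≈ -3.4100e+5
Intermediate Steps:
n = -272765
((-192 + 253/o(12)) + n) - 68066 = ((-192 + 253/12) - 272765) - 68066 = (-2051/12 - 272765) - 68066 = -3275231/12 - 68066 = -4092023/12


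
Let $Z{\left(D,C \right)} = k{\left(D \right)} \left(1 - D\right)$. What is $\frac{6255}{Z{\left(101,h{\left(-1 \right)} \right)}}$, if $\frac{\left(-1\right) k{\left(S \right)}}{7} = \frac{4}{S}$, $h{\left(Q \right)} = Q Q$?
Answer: $\frac{126351}{560} \approx 225.63$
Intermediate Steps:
$h{\left(Q \right)} = Q^{2}$
$k{\left(S \right)} = - \frac{28}{S}$ ($k{\left(S \right)} = - 7 \frac{4}{S} = - \frac{28}{S}$)
$Z{\left(D,C \right)} = - \frac{28 \left(1 - D\right)}{D}$ ($Z{\left(D,C \right)} = - \frac{28}{D} \left(1 - D\right) = - \frac{28 \left(1 - D\right)}{D}$)
$\frac{6255}{Z{\left(101,h{\left(-1 \right)} \right)}} = \frac{6255}{28 - \frac{28}{101}} = \frac{6255}{\frac{2800}{101}} = 6255 \cdot \frac{101}{2800} = \frac{126351}{560}$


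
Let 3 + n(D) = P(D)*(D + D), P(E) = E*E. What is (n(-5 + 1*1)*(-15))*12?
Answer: 23580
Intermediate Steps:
P(E) = E²
n(D) = -3 + 2*D³ (n(D) = -3 + D²*(D + D) = -3 + D²*(2*D) = -3 + 2*D³)
(n(-5 + 1*1)*(-15))*12 = ((-3 + 2*(-5 + 1*1)³)*(-15))*12 = ((-3 + 2*(-5 + 1)³)*(-15))*12 = ((-3 + 2*(-4)³)*(-15))*12 = ((-3 + 2*(-64))*(-15))*12 = ((-3 - 128)*(-15))*12 = -131*(-15)*12 = 1965*12 = 23580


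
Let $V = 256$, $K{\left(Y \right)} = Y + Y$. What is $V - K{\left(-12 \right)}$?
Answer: $280$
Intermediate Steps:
$K{\left(Y \right)} = 2 Y$
$V - K{\left(-12 \right)} = 256 - 2 \left(-12\right) = 256 - -24 = 256 + 24 = 280$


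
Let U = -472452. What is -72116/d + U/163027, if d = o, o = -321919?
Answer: -140334420256/52481488813 ≈ -2.6740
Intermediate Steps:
d = -321919
-72116/d + U/163027 = -72116/(-321919) - 472452/163027 = -72116*(-1/321919) - 472452*1/163027 = 72116/321919 - 472452/163027 = -140334420256/52481488813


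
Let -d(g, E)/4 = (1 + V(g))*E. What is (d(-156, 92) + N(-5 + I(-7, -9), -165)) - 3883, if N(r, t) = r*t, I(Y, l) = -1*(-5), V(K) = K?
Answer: 53157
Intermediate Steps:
I(Y, l) = 5
d(g, E) = -4*E*(1 + g) (d(g, E) = -4*(1 + g)*E = -4*E*(1 + g))
(d(-156, 92) + N(-5 + I(-7, -9), -165)) - 3883 = (-4*92*(1 - 156) + (-5 + 5)*(-165)) - 3883 = (-4*92*(-155) + 0*(-165)) - 3883 = (57040 + 0) - 3883 = 57040 - 3883 = 53157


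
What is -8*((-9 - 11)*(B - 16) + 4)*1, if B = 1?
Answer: -2432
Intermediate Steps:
-8*((-9 - 11)*(B - 16) + 4)*1 = -8*((-9 - 11)*(1 - 16) + 4)*1 = -8*(-20*(-15) + 4)*1 = -8*(300 + 4)*1 = -8*304*1 = -2432*1 = -2432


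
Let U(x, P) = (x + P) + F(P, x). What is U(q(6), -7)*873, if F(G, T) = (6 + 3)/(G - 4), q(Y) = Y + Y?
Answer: 40158/11 ≈ 3650.7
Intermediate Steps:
q(Y) = 2*Y
F(G, T) = 9/(-4 + G)
U(x, P) = P + x + 9/(-4 + P) (U(x, P) = (x + P) + 9/(-4 + P) = (P + x) + 9/(-4 + P) = P + x + 9/(-4 + P))
U(q(6), -7)*873 = ((9 + (-4 - 7)*(-7 + 2*6))/(-4 - 7))*873 = ((9 - 11*(-7 + 12))/(-11))*873 = -(9 - 11*5)/11*873 = -(9 - 55)/11*873 = -1/11*(-46)*873 = (46/11)*873 = 40158/11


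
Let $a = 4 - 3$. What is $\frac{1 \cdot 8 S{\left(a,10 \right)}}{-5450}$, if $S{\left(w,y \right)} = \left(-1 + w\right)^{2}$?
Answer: $0$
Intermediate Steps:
$a = 1$ ($a = 4 - 3 = 1$)
$\frac{1 \cdot 8 S{\left(a,10 \right)}}{-5450} = \frac{1 \cdot 8 \left(-1 + 1\right)^{2}}{-5450} = 1 \cdot 8 \cdot 0^{2} \left(- \frac{1}{5450}\right) = 1 \cdot 8 \cdot 0 \left(- \frac{1}{5450}\right) = 1 \cdot 0 \left(- \frac{1}{5450}\right) = 0 \left(- \frac{1}{5450}\right) = 0$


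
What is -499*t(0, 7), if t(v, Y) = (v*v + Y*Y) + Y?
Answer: -27944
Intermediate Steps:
t(v, Y) = Y + Y² + v² (t(v, Y) = (v² + Y²) + Y = (Y² + v²) + Y = Y + Y² + v²)
-499*t(0, 7) = -499*(7 + 7² + 0²) = -499*(7 + 49 + 0) = -499*56 = -27944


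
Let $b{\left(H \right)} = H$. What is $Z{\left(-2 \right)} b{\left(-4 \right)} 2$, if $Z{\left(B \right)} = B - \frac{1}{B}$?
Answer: $12$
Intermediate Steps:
$Z{\left(-2 \right)} b{\left(-4 \right)} 2 = \left(-2 - \frac{1}{-2}\right) \left(-4\right) 2 = \left(-2 - - \frac{1}{2}\right) \left(-4\right) 2 = \left(-2 + \frac{1}{2}\right) \left(-4\right) 2 = \left(- \frac{3}{2}\right) \left(-4\right) 2 = 6 \cdot 2 = 12$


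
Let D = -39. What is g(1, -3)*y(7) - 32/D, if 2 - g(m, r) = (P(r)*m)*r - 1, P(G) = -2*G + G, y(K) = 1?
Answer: 500/39 ≈ 12.821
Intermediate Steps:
P(G) = -G
g(m, r) = 3 + m*r**2 (g(m, r) = 2 - (((-r)*m)*r - 1) = 2 - ((-m*r)*r - 1) = 2 - (-m*r**2 - 1) = 2 - (-1 - m*r**2) = 2 + (1 + m*r**2) = 3 + m*r**2)
g(1, -3)*y(7) - 32/D = (3 + 1*(-3)**2)*1 - 32/(-39) = (3 + 1*9)*1 - 32*(-1/39) = (3 + 9)*1 + 32/39 = 12*1 + 32/39 = 12 + 32/39 = 500/39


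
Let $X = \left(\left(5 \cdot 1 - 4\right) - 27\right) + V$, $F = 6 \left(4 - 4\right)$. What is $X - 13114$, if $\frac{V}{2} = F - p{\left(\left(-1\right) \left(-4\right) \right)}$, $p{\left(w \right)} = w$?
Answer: $-13148$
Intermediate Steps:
$F = 0$ ($F = 6 \cdot 0 = 0$)
$V = -8$ ($V = 2 \left(0 - \left(-1\right) \left(-4\right)\right) = 2 \left(0 - 4\right) = 2 \left(-4\right) = -8$)
$X = -34$ ($X = \left(\left(5 \cdot 1 - 4\right) - 27\right) - 8 = \left(\left(5 - 4\right) - 27\right) - 8 = \left(1 - 27\right) - 8 = -26 - 8 = -34$)
$X - 13114 = -34 - 13114 = -13148$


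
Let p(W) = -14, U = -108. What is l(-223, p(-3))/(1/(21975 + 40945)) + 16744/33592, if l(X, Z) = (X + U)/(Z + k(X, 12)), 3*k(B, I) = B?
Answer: 4036188109/17119 ≈ 2.3577e+5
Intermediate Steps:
k(B, I) = B/3
l(X, Z) = (-108 + X)/(Z + X/3) (l(X, Z) = (X - 108)/(Z + X/3) = (-108 + X)/(Z + X/3))
l(-223, p(-3))/(1/(21975 + 40945)) + 16744/33592 = (3*(-108 - 223)/(-223 + 3*(-14)))/(1/(21975 + 40945)) + 16744/33592 = (3*(-331)/(-223 - 42))/(1/62920) + 16744*(1/33592) = (3*(-331)/(-265))/(1/62920) + 161/323 = (3*(-1/265)*(-331))*62920 + 161/323 = (993/265)*62920 + 161/323 = 12495912/53 + 161/323 = 4036188109/17119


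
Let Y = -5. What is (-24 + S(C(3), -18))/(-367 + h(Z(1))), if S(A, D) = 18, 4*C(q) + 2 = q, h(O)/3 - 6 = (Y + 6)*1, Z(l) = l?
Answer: 3/173 ≈ 0.017341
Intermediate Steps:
h(O) = 21 (h(O) = 18 + 3*((-5 + 6)*1) = 18 + 3*(1*1) = 18 + 3*1 = 18 + 3 = 21)
C(q) = -½ + q/4
(-24 + S(C(3), -18))/(-367 + h(Z(1))) = (-24 + 18)/(-367 + 21) = -6/(-346) = -6*(-1/346) = 3/173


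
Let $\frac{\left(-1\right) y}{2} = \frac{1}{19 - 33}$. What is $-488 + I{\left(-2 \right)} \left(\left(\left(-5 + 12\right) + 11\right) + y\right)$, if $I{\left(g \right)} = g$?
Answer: $- \frac{3670}{7} \approx -524.29$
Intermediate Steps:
$y = \frac{1}{7}$ ($y = - \frac{2}{19 - 33} = - \frac{2}{-14} = \left(-2\right) \left(- \frac{1}{14}\right) = \frac{1}{7} \approx 0.14286$)
$-488 + I{\left(-2 \right)} \left(\left(\left(-5 + 12\right) + 11\right) + y\right) = -488 - 2 \left(\left(\left(-5 + 12\right) + 11\right) + \frac{1}{7}\right) = -488 - 2 \left(\left(7 + 11\right) + \frac{1}{7}\right) = -488 - 2 \left(18 + \frac{1}{7}\right) = -488 - \frac{254}{7} = - \frac{3670}{7}$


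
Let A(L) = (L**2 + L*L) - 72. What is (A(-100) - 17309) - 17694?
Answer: -15075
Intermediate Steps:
A(L) = -72 + 2*L**2 (A(L) = (L**2 + L**2) - 72 = 2*L**2 - 72 = -72 + 2*L**2)
(A(-100) - 17309) - 17694 = ((-72 + 2*(-100)**2) - 17309) - 17694 = ((-72 + 2*10000) - 17309) - 17694 = ((-72 + 20000) - 17309) - 17694 = (19928 - 17309) - 17694 = 2619 - 17694 = -15075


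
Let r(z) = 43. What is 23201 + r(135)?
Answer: 23244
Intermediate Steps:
23201 + r(135) = 23201 + 43 = 23244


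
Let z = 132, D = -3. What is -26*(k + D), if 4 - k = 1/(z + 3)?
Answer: -3484/135 ≈ -25.807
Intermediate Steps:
k = 539/135 (k = 4 - 1/(132 + 3) = 4 - 1/135 = 539/135 ≈ 3.9926)
-26*(k + D) = -26*(539/135 - 3) = -26*134/135 = -3484/135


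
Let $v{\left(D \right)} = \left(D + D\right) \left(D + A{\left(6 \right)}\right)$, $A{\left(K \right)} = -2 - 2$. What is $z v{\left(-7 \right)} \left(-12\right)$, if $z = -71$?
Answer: $131208$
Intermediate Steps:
$A{\left(K \right)} = -4$
$v{\left(D \right)} = 2 D \left(-4 + D\right)$ ($v{\left(D \right)} = \left(D + D\right) \left(D - 4\right) = 2 D \left(-4 + D\right)$)
$z v{\left(-7 \right)} \left(-12\right) = - 71 \cdot 2 \left(-7\right) \left(-4 - 7\right) \left(-12\right) = - 71 \cdot 2 \left(-7\right) \left(-11\right) \left(-12\right) = \left(-71\right) 154 \left(-12\right) = \left(-10934\right) \left(-12\right) = 131208$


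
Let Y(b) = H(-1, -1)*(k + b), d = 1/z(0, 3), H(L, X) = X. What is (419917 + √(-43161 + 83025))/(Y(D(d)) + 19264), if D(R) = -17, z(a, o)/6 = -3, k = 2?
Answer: 419917/19279 + 2*√9966/19279 ≈ 21.791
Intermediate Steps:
z(a, o) = -18 (z(a, o) = 6*(-3) = -18)
d = -1/18 (d = 1/(-18) = -1/18 ≈ -0.055556)
Y(b) = -2 - b (Y(b) = -(2 + b) = -2 - b)
(419917 + √(-43161 + 83025))/(Y(D(d)) + 19264) = (419917 + √(-43161 + 83025))/((-2 - 1*(-17)) + 19264) = (419917 + √39864)/((-2 + 17) + 19264) = (419917 + 2*√9966)/(15 + 19264) = (419917 + 2*√9966)/19279 = (419917 + 2*√9966)*(1/19279) = 419917/19279 + 2*√9966/19279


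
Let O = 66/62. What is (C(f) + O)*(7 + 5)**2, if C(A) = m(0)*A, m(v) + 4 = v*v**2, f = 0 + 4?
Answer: -66672/31 ≈ -2150.7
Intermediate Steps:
f = 4
m(v) = -4 + v**3 (m(v) = -4 + v*v**2 = -4 + v**3)
C(A) = -4*A (C(A) = (-4 + 0**3)*A = (-4 + 0)*A = -4*A)
O = 33/31 (O = 66*(1/62) = 33/31 ≈ 1.0645)
(C(f) + O)*(7 + 5)**2 = (-4*4 + 33/31)*(7 + 5)**2 = (-16 + 33/31)*12**2 = -463/31*144 = -66672/31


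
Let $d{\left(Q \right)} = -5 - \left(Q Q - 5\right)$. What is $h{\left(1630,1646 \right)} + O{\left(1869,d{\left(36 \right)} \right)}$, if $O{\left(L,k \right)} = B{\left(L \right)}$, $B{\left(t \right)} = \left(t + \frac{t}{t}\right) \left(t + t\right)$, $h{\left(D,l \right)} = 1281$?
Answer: $6991341$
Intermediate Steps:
$d{\left(Q \right)} = - Q^{2}$ ($d{\left(Q \right)} = -5 - \left(Q^{2} - 5\right) = -5 - \left(-5 + Q^{2}\right) = - Q^{2}$)
$B{\left(t \right)} = 2 t \left(1 + t\right)$ ($B{\left(t \right)} = \left(t + 1\right) 2 t = \left(1 + t\right) 2 t = 2 t \left(1 + t\right)$)
$O{\left(L,k \right)} = 2 L \left(1 + L\right)$
$h{\left(1630,1646 \right)} + O{\left(1869,d{\left(36 \right)} \right)} = 1281 + 2 \cdot 1869 \left(1 + 1869\right) = 1281 + 2 \cdot 1869 \cdot 1870 = 1281 + 6990060 = 6991341$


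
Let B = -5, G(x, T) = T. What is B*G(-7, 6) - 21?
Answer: -51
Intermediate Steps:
B*G(-7, 6) - 21 = -5*6 - 21 = -30 - 21 = -51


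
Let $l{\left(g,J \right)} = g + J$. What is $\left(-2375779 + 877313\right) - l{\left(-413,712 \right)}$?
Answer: $-1498765$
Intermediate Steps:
$l{\left(g,J \right)} = J + g$
$\left(-2375779 + 877313\right) - l{\left(-413,712 \right)} = \left(-2375779 + 877313\right) - \left(712 - 413\right) = -1498466 - 299 = -1498765$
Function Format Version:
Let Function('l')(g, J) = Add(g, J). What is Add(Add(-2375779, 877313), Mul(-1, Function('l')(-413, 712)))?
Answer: -1498765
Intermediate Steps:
Function('l')(g, J) = Add(J, g)
Add(Add(-2375779, 877313), Mul(-1, Function('l')(-413, 712))) = Add(Add(-2375779, 877313), Mul(-1, Add(712, -413))) = Add(-1498466, Mul(-1, 299)) = Add(-1498466, -299) = -1498765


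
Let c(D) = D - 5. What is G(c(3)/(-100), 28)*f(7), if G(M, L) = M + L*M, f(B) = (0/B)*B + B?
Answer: 203/50 ≈ 4.0600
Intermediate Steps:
c(D) = -5 + D
f(B) = B (f(B) = 0*B + B = 0 + B = B)
G(c(3)/(-100), 28)*f(7) = (((-5 + 3)/(-100))*(1 + 28))*7 = (-2*(-1/100)*29)*7 = ((1/50)*29)*7 = (29/50)*7 = 203/50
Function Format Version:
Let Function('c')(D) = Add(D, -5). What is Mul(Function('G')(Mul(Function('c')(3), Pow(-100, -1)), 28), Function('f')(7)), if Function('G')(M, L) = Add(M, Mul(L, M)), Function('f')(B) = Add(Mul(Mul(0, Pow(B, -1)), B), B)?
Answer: Rational(203, 50) ≈ 4.0600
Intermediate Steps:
Function('c')(D) = Add(-5, D)
Function('f')(B) = B (Function('f')(B) = Add(Mul(0, B), B) = Add(0, B) = B)
Mul(Function('G')(Mul(Function('c')(3), Pow(-100, -1)), 28), Function('f')(7)) = Mul(Mul(Mul(Add(-5, 3), Pow(-100, -1)), Add(1, 28)), 7) = Mul(Mul(Mul(-2, Rational(-1, 100)), 29), 7) = Mul(Mul(Rational(1, 50), 29), 7) = Mul(Rational(29, 50), 7) = Rational(203, 50)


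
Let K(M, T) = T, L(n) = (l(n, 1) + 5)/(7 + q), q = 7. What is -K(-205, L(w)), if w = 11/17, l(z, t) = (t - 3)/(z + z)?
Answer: -19/77 ≈ -0.24675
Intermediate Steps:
l(z, t) = (-3 + t)/(2*z) (l(z, t) = (-3 + t)/((2*z)) = (-3 + t)*(1/(2*z)) = (-3 + t)/(2*z))
w = 11/17 (w = 11*(1/17) = 11/17 ≈ 0.64706)
L(n) = 5/14 - 1/(14*n) (L(n) = ((-3 + 1)/(2*n) + 5)/(7 + 7) = ((1/2)*(-2)/n + 5)/14 = (-1/n + 5)*(1/14) = (5 - 1/n)*(1/14) = 5/14 - 1/(14*n))
-K(-205, L(w)) = -(-1 + 5*(11/17))/(14*11/17) = -17*(-1 + 55/17)/(14*11) = -17*38/(14*11*17) = -1*19/77 = -19/77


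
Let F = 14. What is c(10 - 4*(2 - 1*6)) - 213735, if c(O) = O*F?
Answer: -213371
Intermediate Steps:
c(O) = 14*O (c(O) = O*14 = 14*O)
c(10 - 4*(2 - 1*6)) - 213735 = 14*(10 - 4*(2 - 1*6)) - 213735 = 14*(10 - 4*(2 - 6)) - 213735 = 14*(10 - 4*(-4)) - 213735 = 14*(10 + 16) - 213735 = 14*26 - 213735 = 364 - 213735 = -213371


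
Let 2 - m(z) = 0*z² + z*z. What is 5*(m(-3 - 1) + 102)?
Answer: 440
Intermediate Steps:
m(z) = 2 - z² (m(z) = 2 - (0*z² + z*z) = 2 - (0 + z²) = 2 - z²)
5*(m(-3 - 1) + 102) = 5*((2 - (-3 - 1)²) + 102) = 5*((2 - 1*(-4)²) + 102) = 5*((2 - 1*16) + 102) = 5*((2 - 16) + 102) = 5*(-14 + 102) = 5*88 = 440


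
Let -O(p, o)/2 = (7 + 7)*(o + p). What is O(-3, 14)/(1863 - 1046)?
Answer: -308/817 ≈ -0.37699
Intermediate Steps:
O(p, o) = -28*o - 28*p (O(p, o) = -2*(7 + 7)*(o + p) = -28*(o + p) = -2*(14*o + 14*p) = -28*o - 28*p)
O(-3, 14)/(1863 - 1046) = (-28*14 - 28*(-3))/(1863 - 1046) = (-392 + 84)/817 = (1/817)*(-308) = -308/817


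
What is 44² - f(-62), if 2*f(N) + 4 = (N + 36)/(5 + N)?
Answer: 110453/57 ≈ 1937.8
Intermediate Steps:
f(N) = -2 + (36 + N)/(2*(5 + N)) (f(N) = -2 + ((N + 36)/(5 + N))/2 = -2 + ((36 + N)/(5 + N))/2 = -2 + (36 + N)/(2*(5 + N)))
44² - f(-62) = 44² - (16 - 3*(-62))/(2*(5 - 62)) = 1936 - (16 + 186)/(2*(-57)) = 1936 - (-1)*202/(2*57) = 1936 - 1*(-101/57) = 1936 + 101/57 = 110453/57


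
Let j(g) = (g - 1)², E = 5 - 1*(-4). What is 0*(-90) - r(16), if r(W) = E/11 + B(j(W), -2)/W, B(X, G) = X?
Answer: -2619/176 ≈ -14.881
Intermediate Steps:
E = 9 (E = 5 + 4 = 9)
j(g) = (-1 + g)²
r(W) = 9/11 + (-1 + W)²/W
0*(-90) - r(16) = 0*(-90) - (9/11 + (-1 + 16)²/16) = 0 - (9/11 + (1/16)*15²) = 0 - (9/11 + (1/16)*225) = 0 - (9/11 + 225/16) = 0 - 1*2619/176 = 0 - 2619/176 = -2619/176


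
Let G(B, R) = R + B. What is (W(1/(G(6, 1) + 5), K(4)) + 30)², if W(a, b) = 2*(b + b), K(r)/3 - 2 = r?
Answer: 10404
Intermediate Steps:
G(B, R) = B + R
K(r) = 6 + 3*r
W(a, b) = 4*b (W(a, b) = 2*(2*b) = 4*b)
(W(1/(G(6, 1) + 5), K(4)) + 30)² = (4*(6 + 3*4) + 30)² = (4*(6 + 12) + 30)² = (4*18 + 30)² = (72 + 30)² = 102² = 10404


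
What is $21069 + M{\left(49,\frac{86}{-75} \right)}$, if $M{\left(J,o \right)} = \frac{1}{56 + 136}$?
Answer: $\frac{4045249}{192} \approx 21069.0$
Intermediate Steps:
$M{\left(J,o \right)} = \frac{1}{192}$
$21069 + M{\left(49,\frac{86}{-75} \right)} = 21069 + \frac{1}{192} = \frac{4045249}{192}$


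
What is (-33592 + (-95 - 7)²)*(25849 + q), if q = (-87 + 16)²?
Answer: -716277320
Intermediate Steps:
q = 5041 (q = (-71)² = 5041)
(-33592 + (-95 - 7)²)*(25849 + q) = (-33592 + (-95 - 7)²)*(25849 + 5041) = (-33592 + (-102)²)*30890 = (-33592 + 10404)*30890 = -23188*30890 = -716277320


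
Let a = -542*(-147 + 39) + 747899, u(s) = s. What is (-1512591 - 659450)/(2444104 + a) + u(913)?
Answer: 2965570066/3250539 ≈ 912.33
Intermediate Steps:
a = 806435 (a = -542*(-108) + 747899 = 58536 + 747899 = 806435)
(-1512591 - 659450)/(2444104 + a) + u(913) = (-1512591 - 659450)/(2444104 + 806435) + 913 = -2172041/3250539 + 913 = 2965570066/3250539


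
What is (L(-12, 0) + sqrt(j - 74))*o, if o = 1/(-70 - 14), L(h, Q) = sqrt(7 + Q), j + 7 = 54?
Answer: -sqrt(7)/84 - I*sqrt(3)/28 ≈ -0.031497 - 0.061859*I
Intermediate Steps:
j = 47 (j = -7 + 54 = 47)
o = -1/84 (o = 1/(-84) = -1/84 ≈ -0.011905)
(L(-12, 0) + sqrt(j - 74))*o = (sqrt(7 + 0) + sqrt(47 - 74))*(-1/84) = (sqrt(7) + sqrt(-27))*(-1/84) = (sqrt(7) + 3*I*sqrt(3))*(-1/84) = -sqrt(7)/84 - I*sqrt(3)/28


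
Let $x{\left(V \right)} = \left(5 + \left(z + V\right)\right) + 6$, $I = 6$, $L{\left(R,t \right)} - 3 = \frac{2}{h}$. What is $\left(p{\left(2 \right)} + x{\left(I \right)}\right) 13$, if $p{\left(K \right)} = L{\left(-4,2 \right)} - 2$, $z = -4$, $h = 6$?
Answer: $\frac{559}{3} \approx 186.33$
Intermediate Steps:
$L{\left(R,t \right)} = \frac{10}{3}$ ($L{\left(R,t \right)} = 3 + \frac{2}{6} = 3 + 2 \cdot \frac{1}{6} = 3 + \frac{1}{3} = \frac{10}{3}$)
$p{\left(K \right)} = \frac{4}{3}$ ($p{\left(K \right)} = \frac{10}{3} - 2 = \frac{4}{3}$)
$x{\left(V \right)} = 7 + V$ ($x{\left(V \right)} = \left(5 + \left(-4 + V\right)\right) + 6 = \left(1 + V\right) + 6 = 7 + V$)
$\left(p{\left(2 \right)} + x{\left(I \right)}\right) 13 = \left(\frac{4}{3} + \left(7 + 6\right)\right) 13 = \left(\frac{4}{3} + 13\right) 13 = \frac{43}{3} \cdot 13 = \frac{559}{3}$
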